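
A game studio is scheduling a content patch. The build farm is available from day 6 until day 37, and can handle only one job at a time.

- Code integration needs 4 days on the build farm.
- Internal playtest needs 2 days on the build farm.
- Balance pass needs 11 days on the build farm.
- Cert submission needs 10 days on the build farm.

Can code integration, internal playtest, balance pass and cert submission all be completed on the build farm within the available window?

The build farm window is 37 − 6 = 31 days.
Running back to back, the jobs need 4 + 2 + 11 + 10 = 27 days on the build farm.
Since 27 ≤ 31, they fit within the window.

Yes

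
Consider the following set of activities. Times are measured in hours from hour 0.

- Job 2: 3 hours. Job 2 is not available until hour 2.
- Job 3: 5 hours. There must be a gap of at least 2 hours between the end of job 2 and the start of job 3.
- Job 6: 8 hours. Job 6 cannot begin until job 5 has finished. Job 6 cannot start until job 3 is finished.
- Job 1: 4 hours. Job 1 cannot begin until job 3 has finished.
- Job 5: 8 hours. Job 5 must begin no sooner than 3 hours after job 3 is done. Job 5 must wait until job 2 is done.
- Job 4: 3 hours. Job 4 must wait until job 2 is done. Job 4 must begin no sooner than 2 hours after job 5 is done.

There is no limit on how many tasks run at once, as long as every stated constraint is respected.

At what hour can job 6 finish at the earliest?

31

Job 2 waits on its own release at hour 2, so it starts at hour 2 and finishes at 2 + 3 = hour 5.
Job 3 waits on job 2 (finishes hour 5, plus 2-hour gap → hour 7), so it starts at hour 7 and finishes at 7 + 5 = hour 12.
For job 5: job 3 (finishes hour 12, plus 3-hour gap → hour 15); job 2 (finishes hour 5). Taking the maximum gives a start of hour 15, and it finishes at 15 + 8 = hour 23.
Job 6 cannot start until job 5 (finishes hour 23); job 3 (finishes hour 12). The controlling bound is hour 23, so job 6 finishes at 23 + 8 = hour 31.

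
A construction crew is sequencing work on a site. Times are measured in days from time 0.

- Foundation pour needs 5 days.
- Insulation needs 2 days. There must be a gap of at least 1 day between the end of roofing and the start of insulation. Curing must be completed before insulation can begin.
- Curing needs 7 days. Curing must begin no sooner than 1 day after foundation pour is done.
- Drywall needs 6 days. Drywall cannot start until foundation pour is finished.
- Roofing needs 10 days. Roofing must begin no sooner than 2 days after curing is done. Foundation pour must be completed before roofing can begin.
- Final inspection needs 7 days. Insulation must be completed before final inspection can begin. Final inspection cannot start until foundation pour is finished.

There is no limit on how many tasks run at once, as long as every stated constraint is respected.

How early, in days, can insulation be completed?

Foundation pour can start immediately at day 0; it finishes at day 5.
Curing waits on foundation pour (finishes day 5, plus 1-day gap → day 6), so it starts at day 6 and finishes at 6 + 7 = day 13.
Roofing has to wait for curing (finishes day 13, plus 2-day gap → day 15); foundation pour (finishes day 5). The latest of these is day 15, so roofing runs day 15 to 15 + 10 = day 25.
Insulation needs all of roofing (finishes day 25, plus 1-day gap → day 26); curing (finishes day 13). That puts its earliest start at day 26; it finishes at 26 + 2 = day 28.

28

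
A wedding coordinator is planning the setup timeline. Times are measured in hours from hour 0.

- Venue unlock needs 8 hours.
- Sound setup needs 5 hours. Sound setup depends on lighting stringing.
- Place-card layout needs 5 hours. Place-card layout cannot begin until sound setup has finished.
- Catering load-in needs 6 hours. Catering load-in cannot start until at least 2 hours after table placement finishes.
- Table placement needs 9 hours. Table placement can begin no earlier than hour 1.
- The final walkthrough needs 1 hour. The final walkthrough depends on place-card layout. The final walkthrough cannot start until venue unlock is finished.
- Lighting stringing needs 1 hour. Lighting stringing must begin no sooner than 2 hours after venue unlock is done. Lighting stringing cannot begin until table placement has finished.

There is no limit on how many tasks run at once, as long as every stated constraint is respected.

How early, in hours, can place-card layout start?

16

After its own release at hour 1, table placement can start at hour 1 and finishes at hour 10.
Nothing blocks venue unlock, so it runs from hour 0 to hour 8.
Lighting stringing has to wait for venue unlock (finishes hour 8, plus 2-hour gap → hour 10); table placement (finishes hour 10). The latest of these is hour 10, so lighting stringing runs hour 10 to 10 + 1 = hour 11.
After lighting stringing (finishes hour 11), sound setup can start at hour 11 and finishes at hour 16.
Place-card layout waits on sound setup (finishes hour 16), so the earliest it can start is hour 16.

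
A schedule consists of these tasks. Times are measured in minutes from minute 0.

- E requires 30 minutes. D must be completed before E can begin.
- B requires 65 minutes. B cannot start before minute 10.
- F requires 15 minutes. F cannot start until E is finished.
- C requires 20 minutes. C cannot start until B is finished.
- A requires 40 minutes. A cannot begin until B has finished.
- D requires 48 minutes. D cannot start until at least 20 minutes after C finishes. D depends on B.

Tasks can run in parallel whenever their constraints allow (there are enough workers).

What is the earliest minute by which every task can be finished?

208

B cannot begin until its own release at minute 10. It runs from minute 10 to 10 + 65 = minute 75.
After B (finishes minute 75), C can start at minute 75 and finishes at minute 95.
D has to wait for C (finishes minute 95, plus 20-minute gap → minute 115); B (finishes minute 75). The latest of these is minute 115, so D runs minute 115 to 115 + 48 = minute 163.
E waits on D (finishes minute 163), so it starts at minute 163 and finishes at 163 + 30 = minute 193.
After E (finishes minute 193), F can start at minute 193 and finishes at minute 208.
After B (finishes minute 75), A can start at minute 75 and finishes at minute 115.
All tasks are finished once the last one completes. Finish times: A at 115, B at 75, C at 95, D at 163, E at 193, F at 208. The latest is minute 208.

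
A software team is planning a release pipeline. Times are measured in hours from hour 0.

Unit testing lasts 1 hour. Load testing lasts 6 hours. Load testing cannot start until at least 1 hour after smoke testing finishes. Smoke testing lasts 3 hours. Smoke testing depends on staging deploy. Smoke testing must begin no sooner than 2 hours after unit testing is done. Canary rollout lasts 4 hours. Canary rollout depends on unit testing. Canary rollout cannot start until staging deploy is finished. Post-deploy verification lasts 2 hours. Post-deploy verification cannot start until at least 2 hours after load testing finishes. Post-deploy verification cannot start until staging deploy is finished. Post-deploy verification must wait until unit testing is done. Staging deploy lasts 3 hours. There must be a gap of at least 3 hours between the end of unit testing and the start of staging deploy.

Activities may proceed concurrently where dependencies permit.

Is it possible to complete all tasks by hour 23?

Nothing blocks unit testing, so it runs from hour 0 to hour 1.
Staging deploy waits on unit testing (finishes hour 1, plus 3-hour gap → hour 4), so it starts at hour 4 and finishes at 4 + 3 = hour 7.
Canary rollout has to wait for unit testing (finishes hour 1); staging deploy (finishes hour 7). The latest of these is hour 7, so canary rollout runs hour 7 to 7 + 4 = hour 11.
For smoke testing: staging deploy (finishes hour 7); unit testing (finishes hour 1, plus 2-hour gap → hour 3). Taking the maximum gives a start of hour 7, and it finishes at 7 + 3 = hour 10.
After smoke testing (finishes hour 10, plus 1-hour gap → hour 11), load testing can start at hour 11 and finishes at hour 17.
Post-deploy verification cannot start until load testing (finishes hour 17, plus 2-hour gap → hour 19); staging deploy (finishes hour 7); unit testing (finishes hour 1). The controlling bound is hour 19, so post-deploy verification finishes at 19 + 2 = hour 21.
Every task is finished by hour 21, which is no later than the deadline of 23, so the schedule is feasible.

Yes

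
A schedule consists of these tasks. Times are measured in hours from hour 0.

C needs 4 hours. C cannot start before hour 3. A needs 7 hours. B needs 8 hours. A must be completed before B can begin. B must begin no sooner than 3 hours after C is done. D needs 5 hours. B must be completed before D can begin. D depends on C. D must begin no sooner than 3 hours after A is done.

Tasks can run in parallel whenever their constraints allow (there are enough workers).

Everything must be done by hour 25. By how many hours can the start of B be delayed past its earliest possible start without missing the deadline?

C waits on its own release at hour 3, so it starts at hour 3 and finishes at 3 + 4 = hour 7.
A can start immediately at hour 0; it finishes at hour 7.
B needs all of A (finishes hour 7); C (finishes hour 7, plus 3-hour gap → hour 10). That puts its earliest start at hour 10; it finishes at 10 + 8 = hour 18.

Working backward from the deadline:
D has no dependents, so it just needs to finish by hour 25. Starting by 25 − 5 = hour 20 achieves that.
B must finish before D (must start by hour 20). With an 8-hour duration, B must start by 20 − 8 = hour 12.
So B can start as early as hour 10 and as late as hour 12, giving 12 − 10 = 2 hours of slack.

2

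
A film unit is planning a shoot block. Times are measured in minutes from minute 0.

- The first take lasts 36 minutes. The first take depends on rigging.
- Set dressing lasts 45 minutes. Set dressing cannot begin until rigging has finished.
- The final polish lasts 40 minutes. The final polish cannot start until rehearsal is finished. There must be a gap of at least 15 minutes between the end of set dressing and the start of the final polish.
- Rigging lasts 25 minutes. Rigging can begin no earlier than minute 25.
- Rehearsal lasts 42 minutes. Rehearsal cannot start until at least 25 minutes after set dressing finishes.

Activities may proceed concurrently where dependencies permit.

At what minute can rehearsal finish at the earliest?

Rigging cannot begin until its own release at minute 25. It runs from minute 25 to 25 + 25 = minute 50.
Set dressing waits on rigging (finishes minute 50), so it starts at minute 50 and finishes at 50 + 45 = minute 95.
After set dressing (finishes minute 95, plus 25-minute gap → minute 120), rehearsal can start at minute 120 and finishes at minute 162.

162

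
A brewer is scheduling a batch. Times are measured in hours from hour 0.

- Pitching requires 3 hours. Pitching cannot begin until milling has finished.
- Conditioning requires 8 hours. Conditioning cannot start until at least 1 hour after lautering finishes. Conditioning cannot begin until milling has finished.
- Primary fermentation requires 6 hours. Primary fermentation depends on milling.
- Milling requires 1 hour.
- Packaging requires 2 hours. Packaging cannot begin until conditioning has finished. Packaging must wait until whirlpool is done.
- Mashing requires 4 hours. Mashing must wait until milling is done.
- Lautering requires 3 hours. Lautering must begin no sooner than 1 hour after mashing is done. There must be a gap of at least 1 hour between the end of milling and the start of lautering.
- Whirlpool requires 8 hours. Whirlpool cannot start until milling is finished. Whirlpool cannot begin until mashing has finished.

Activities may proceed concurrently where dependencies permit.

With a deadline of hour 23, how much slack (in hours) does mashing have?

Nothing blocks milling, so it runs from hour 0 to hour 1.
After milling (finishes hour 1), mashing can start at hour 1 and finishes at hour 5.

Working backward from the deadline:
Packaging must finish by hour 23; it takes 2 hours, so it must start by 23 − 2 = hour 21.
Conditioning has to be done before packaging (must start by hour 21). That means finishing by hour 21, i.e. starting by 21 − 8 = hour 13.
Lautering feeds into conditioning (must start by hour 13, minus 1-hour gap → hour 12); so lautering must finish by hour 12 and therefore start by hour 9.
Since packaging (must start by hour 21) depends on it, whirlpool must finish by hour 21. Backing off its 8-hour duration gives a latest start of hour 13.
For mashing: lautering (must start by hour 9, minus 1-hour gap → hour 8); whirlpool (must start by hour 13). The most restrictive is hour 8; with a 4-hour duration, mashing must start by hour 4.
So mashing can start as early as hour 1 and as late as hour 4, giving 4 − 1 = 3 hours of slack.

3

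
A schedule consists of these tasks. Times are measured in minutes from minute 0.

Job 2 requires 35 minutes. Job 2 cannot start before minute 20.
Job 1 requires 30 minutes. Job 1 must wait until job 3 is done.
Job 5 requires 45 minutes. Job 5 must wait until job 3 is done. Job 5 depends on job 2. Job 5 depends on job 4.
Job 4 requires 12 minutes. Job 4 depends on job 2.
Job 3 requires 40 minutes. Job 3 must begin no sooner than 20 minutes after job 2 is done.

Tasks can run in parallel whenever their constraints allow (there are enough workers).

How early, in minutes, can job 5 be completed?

160

Job 2 cannot begin until its own release at minute 20. It runs from minute 20 to 20 + 35 = minute 55.
Job 4 cannot begin until job 2 (finishes minute 55). It runs from minute 55 to 55 + 12 = minute 67.
Job 3 cannot begin until job 2 (finishes minute 55, plus 20-minute gap → minute 75). It runs from minute 75 to 75 + 40 = minute 115.
For job 5: job 3 (finishes minute 115); job 2 (finishes minute 55); job 4 (finishes minute 67). Taking the maximum gives a start of minute 115, and it finishes at 115 + 45 = minute 160.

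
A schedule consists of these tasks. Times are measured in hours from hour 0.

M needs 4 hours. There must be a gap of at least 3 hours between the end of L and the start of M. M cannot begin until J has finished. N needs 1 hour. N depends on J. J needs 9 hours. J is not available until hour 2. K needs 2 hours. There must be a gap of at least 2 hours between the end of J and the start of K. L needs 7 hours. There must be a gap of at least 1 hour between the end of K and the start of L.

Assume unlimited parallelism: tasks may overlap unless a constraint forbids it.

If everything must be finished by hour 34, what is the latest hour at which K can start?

17

M has no dependents, so it just needs to finish by hour 34. Starting by 34 − 4 = hour 30 achieves that.
L feeds into M (must start by hour 30, minus 3-hour gap → hour 27); so L must finish by hour 27 and therefore start by hour 20.
K must finish before L (must start by hour 20, minus 1-hour gap → hour 19). With a 2-hour duration, K must start by 19 − 2 = hour 17.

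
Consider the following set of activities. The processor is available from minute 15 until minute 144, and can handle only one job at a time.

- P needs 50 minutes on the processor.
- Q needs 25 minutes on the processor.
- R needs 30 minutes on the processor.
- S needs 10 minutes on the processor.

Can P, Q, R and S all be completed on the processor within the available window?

The processor window is 144 − 15 = 129 minutes.
Running back to back, the jobs need 50 + 25 + 30 + 10 = 115 minutes on the processor.
Since 115 ≤ 129, they fit within the window.

Yes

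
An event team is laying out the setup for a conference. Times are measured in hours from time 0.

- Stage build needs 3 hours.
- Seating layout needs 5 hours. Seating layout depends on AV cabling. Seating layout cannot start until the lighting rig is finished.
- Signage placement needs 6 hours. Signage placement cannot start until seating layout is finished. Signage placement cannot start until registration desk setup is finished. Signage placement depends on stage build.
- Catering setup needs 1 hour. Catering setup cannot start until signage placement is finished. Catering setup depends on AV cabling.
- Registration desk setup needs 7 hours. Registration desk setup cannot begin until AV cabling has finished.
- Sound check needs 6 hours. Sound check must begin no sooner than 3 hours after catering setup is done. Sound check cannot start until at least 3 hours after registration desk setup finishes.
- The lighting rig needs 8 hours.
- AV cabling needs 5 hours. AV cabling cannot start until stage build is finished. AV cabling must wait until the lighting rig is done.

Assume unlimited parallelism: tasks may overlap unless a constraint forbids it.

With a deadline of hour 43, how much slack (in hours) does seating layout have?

9

The lighting rig has no prerequisites, so it starts at hour 0 and finishes at hour 8.
Stage build can start immediately at hour 0; it finishes at hour 3.
AV cabling has to wait for stage build (finishes hour 3); the lighting rig (finishes hour 8). The latest of these is hour 8, so AV cabling runs hour 8 to 8 + 5 = hour 13.
Seating layout has to wait for AV cabling (finishes hour 13); the lighting rig (finishes hour 8). The latest of these is hour 13, so seating layout runs hour 13 to 13 + 5 = hour 18.

Working backward from the deadline:
Sound check must finish by hour 43; it takes 6 hours, so it must start by 43 − 6 = hour 37.
Catering setup has to be done before sound check (must start by hour 37, minus 3-hour gap → hour 34). That means finishing by hour 34, i.e. starting by 34 − 1 = hour 33.
Signage placement must finish before catering setup (must start by hour 33). With a 6-hour duration, signage placement must start by 33 − 6 = hour 27.
Seating layout feeds into signage placement (must start by hour 27); so seating layout must finish by hour 27 and therefore start by hour 22.
So seating layout can start as early as hour 13 and as late as hour 22, giving 22 − 13 = 9 hours of slack.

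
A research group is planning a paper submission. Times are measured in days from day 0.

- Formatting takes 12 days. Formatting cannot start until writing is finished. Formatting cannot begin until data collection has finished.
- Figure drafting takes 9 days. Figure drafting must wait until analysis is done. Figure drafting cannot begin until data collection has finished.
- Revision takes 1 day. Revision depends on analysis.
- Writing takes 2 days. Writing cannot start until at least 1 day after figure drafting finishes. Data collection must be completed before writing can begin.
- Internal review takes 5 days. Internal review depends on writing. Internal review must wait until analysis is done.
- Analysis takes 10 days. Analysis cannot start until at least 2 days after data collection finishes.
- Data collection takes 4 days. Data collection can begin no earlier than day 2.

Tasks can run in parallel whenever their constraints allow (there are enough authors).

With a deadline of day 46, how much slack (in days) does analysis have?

4

Data collection waits on its own release at day 2, so it starts at day 2 and finishes at 2 + 4 = day 6.
Analysis waits on data collection (finishes day 6, plus 2-day gap → day 8), so it starts at day 8 and finishes at 8 + 10 = day 18.

Working backward from the deadline:
Internal review must finish by day 46; it takes 5 days, so it must start by 46 − 5 = day 41.
Formatting has no dependents, so it just needs to finish by day 46. Starting by 46 − 12 = day 34 achieves that.
Writing has several dependents: internal review (must start by day 41); formatting (must start by day 34). The earliest of those limits is day 34, so writing must start by 34 − 2 = day 32.
Since writing (must start by day 32, minus 1-day gap → day 31) depends on it, figure drafting must finish by day 31. Backing off its 9-day duration gives a latest start of day 22.
Revision has no dependents, so it just needs to finish by day 46. Starting by 46 − 1 = day 45 achieves that.
Analysis must finish in time for figure drafting (must start by day 22); internal review (must start by day 41); revision (must start by day 45). The tightest is day 22, so analysis must start by 22 − 10 = day 12.
So analysis can start as early as day 8 and as late as day 12, giving 12 − 8 = 4 days of slack.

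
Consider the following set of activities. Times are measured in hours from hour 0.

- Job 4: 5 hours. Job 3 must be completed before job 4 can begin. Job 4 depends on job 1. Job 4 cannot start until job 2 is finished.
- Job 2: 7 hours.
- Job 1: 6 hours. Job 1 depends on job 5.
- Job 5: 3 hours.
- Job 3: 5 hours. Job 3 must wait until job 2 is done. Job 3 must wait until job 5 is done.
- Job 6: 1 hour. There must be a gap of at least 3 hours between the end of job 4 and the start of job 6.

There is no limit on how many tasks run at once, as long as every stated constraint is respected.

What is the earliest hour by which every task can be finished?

21

Job 5 has no prerequisites, so it starts at hour 0 and finishes at hour 3.
Job 1 waits on job 5 (finishes hour 3), so it starts at hour 3 and finishes at 3 + 6 = hour 9.
Job 2 has no prerequisites, so it starts at hour 0 and finishes at hour 7.
For job 3: job 2 (finishes hour 7); job 5 (finishes hour 3). Taking the maximum gives a start of hour 7, and it finishes at 7 + 5 = hour 12.
Job 4 needs all of job 3 (finishes hour 12); job 1 (finishes hour 9); job 2 (finishes hour 7). That puts its earliest start at hour 12; it finishes at 12 + 5 = hour 17.
Job 6 waits on job 4 (finishes hour 17, plus 3-hour gap → hour 20), so it starts at hour 20 and finishes at 20 + 1 = hour 21.
All tasks are finished once the last one completes. Finish times: Job 1 at 9, Job 2 at 7, Job 3 at 12, Job 4 at 17, Job 5 at 3, Job 6 at 21. The latest is hour 21.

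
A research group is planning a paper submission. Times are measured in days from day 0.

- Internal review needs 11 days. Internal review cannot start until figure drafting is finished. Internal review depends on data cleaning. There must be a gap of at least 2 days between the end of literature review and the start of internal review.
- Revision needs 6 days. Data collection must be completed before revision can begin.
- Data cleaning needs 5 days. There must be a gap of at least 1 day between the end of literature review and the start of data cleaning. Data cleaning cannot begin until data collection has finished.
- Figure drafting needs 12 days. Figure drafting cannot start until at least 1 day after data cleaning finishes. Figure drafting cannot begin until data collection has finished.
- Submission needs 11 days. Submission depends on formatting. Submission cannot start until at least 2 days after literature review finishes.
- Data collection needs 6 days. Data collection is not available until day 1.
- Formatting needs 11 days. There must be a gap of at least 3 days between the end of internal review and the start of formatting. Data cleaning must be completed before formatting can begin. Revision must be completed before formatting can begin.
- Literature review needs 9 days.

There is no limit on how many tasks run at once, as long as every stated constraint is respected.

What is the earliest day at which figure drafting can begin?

16

Data collection cannot begin until its own release at day 1. It runs from day 1 to 1 + 6 = day 7.
Literature review can start immediately at day 0; it finishes at day 9.
Data cleaning has to wait for literature review (finishes day 9, plus 1-day gap → day 10); data collection (finishes day 7). The latest of these is day 10, so data cleaning runs day 10 to 10 + 5 = day 15.
Figure drafting waits on data cleaning (finishes day 15, plus 1-day gap → day 16); data collection (finishes day 7). The latest of these is day 16, which is the earliest figure drafting can start.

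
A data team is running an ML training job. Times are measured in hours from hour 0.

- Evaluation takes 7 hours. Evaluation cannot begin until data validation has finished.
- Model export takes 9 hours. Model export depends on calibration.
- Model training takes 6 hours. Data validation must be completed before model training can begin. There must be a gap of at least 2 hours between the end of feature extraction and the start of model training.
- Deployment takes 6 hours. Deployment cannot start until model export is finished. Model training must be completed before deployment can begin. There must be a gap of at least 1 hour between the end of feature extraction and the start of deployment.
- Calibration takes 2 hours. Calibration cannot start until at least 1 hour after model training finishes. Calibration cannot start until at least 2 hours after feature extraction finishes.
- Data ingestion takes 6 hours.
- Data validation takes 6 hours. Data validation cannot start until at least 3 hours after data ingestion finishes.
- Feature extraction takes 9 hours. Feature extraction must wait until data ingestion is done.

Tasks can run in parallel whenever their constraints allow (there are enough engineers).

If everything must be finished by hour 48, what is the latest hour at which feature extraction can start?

To finish by hour 48, deployment (duration 6) must start no later than hour 42.
Model export has to be done before deployment (must start by hour 42). That means finishing by hour 42, i.e. starting by 42 − 9 = hour 33.
Calibration has to be done before model export (must start by hour 33). That means finishing by hour 33, i.e. starting by 33 − 2 = hour 31.
Model training must finish in time for calibration (must start by hour 31, minus 1-hour gap → hour 30); deployment (must start by hour 42). The tightest is hour 30, so model training must start by 30 − 6 = hour 24.
Feature extraction has several dependents: model training (must start by hour 24, minus 2-hour gap → hour 22); calibration (must start by hour 31, minus 2-hour gap → hour 29); deployment (must start by hour 42, minus 1-hour gap → hour 41). The earliest of those limits is hour 22, so feature extraction must start by 22 − 9 = hour 13.

13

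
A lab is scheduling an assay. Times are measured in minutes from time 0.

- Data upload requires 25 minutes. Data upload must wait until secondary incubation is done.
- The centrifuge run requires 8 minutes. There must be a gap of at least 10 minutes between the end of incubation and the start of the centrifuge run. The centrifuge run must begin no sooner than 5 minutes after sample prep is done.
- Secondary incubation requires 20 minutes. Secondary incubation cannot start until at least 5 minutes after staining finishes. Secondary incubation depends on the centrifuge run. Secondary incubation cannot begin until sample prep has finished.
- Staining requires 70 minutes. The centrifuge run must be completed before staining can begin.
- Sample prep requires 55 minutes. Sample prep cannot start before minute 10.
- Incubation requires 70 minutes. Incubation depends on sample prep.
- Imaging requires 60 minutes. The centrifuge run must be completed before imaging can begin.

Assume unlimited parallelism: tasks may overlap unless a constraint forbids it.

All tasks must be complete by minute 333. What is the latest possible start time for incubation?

Nothing follows data upload; the deadline of minute 333 is its only limit. It must start by 333 − 25 = minute 308.
Since data upload (must start by minute 308) depends on it, secondary incubation must finish by minute 308. Backing off its 20-minute duration gives a latest start of minute 288.
Staining has to be done before secondary incubation (must start by minute 288, minus 5-minute gap → minute 283). That means finishing by minute 283, i.e. starting by 283 − 70 = minute 213.
Imaging has no dependents, so it just needs to finish by minute 333. Starting by 333 − 60 = minute 273 achieves that.
The centrifuge run feeds staining (must start by minute 213); secondary incubation (must start by minute 288); imaging (must start by minute 273). Taking the minimum, the centrifuge run must finish by minute 213 and start by 213 − 8 = minute 205.
Incubation must finish before the centrifuge run (must start by minute 205, minus 10-minute gap → minute 195). With a 70-minute duration, incubation must start by 195 − 70 = minute 125.

125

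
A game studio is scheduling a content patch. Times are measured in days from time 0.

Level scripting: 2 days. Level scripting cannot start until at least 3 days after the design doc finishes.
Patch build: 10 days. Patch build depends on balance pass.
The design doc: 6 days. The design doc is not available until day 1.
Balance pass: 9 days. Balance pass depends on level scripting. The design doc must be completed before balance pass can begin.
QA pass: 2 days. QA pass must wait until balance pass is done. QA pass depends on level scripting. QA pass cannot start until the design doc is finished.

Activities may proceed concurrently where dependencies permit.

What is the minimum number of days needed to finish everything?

31

The design doc waits on its own release at day 1, so it starts at day 1 and finishes at 1 + 6 = day 7.
Level scripting waits on the design doc (finishes day 7, plus 3-day gap → day 10), so it starts at day 10 and finishes at 10 + 2 = day 12.
Balance pass has to wait for level scripting (finishes day 12); the design doc (finishes day 7). The latest of these is day 12, so balance pass runs day 12 to 12 + 9 = day 21.
Patch build cannot begin until balance pass (finishes day 21). It runs from day 21 to 21 + 10 = day 31.
QA pass needs all of balance pass (finishes day 21); level scripting (finishes day 12); the design doc (finishes day 7). That puts its earliest start at day 21; it finishes at 21 + 2 = day 23.
All tasks are finished once the last one completes. Finish times: The design doc at 7, Level scripting at 12, Balance pass at 21, QA pass at 23, Patch build at 31. The latest is day 31.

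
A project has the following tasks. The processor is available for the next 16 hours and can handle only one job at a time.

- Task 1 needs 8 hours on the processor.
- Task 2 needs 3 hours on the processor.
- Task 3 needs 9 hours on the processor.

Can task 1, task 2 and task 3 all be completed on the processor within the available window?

Running back to back, the jobs need 8 + 3 + 9 = 20 hours on the processor.
Since 20 > 16, they cannot all fit.

No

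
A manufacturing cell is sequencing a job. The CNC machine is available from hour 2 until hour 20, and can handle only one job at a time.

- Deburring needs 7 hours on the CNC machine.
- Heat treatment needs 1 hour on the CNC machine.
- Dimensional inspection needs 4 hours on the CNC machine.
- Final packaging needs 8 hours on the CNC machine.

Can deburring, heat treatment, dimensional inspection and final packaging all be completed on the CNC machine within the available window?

The CNC machine window is 20 − 2 = 18 hours.
Running back to back, the jobs need 7 + 1 + 4 + 8 = 20 hours on the CNC machine.
Since 20 > 18, they cannot all fit.

No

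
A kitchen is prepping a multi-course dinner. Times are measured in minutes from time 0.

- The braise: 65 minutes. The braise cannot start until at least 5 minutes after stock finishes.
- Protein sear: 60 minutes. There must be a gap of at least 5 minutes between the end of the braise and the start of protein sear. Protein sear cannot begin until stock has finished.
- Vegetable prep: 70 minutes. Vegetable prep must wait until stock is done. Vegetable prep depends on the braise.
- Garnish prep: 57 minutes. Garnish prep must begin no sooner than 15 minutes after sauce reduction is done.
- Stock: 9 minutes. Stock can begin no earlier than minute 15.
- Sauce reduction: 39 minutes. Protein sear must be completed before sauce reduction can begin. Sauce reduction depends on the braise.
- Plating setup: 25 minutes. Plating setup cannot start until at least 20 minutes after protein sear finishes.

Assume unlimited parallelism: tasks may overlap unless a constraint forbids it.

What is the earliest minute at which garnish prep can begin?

Stock cannot begin until its own release at minute 15. It runs from minute 15 to 15 + 9 = minute 24.
The braise waits on stock (finishes minute 24, plus 5-minute gap → minute 29), so it starts at minute 29 and finishes at 29 + 65 = minute 94.
Protein sear cannot start until the braise (finishes minute 94, plus 5-minute gap → minute 99); stock (finishes minute 24). The controlling bound is minute 99, so protein sear finishes at 99 + 60 = minute 159.
Sauce reduction needs all of protein sear (finishes minute 159); the braise (finishes minute 94). That puts its earliest start at minute 159; it finishes at 159 + 39 = minute 198.
Garnish prep waits on sauce reduction (finishes minute 198, plus 15-minute gap → minute 213), so the earliest it can start is minute 213.

213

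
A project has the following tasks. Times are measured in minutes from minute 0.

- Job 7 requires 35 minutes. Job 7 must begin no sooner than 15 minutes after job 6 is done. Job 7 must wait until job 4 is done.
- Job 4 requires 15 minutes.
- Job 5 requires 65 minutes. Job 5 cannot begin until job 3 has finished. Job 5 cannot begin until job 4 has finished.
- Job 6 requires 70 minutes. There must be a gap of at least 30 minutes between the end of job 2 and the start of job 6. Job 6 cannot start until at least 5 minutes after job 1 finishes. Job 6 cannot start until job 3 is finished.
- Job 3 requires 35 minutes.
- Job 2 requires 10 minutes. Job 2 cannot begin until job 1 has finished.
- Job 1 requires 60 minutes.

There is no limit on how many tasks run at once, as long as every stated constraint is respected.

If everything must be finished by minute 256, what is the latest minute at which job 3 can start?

Job 7 has no dependents, so it just needs to finish by minute 256. Starting by 256 − 35 = minute 221 achieves that.
Job 6 has to be done before job 7 (must start by minute 221, minus 15-minute gap → minute 206). That means finishing by minute 206, i.e. starting by 206 − 70 = minute 136.
To finish by minute 256, job 5 (duration 65) must start no later than minute 191.
Job 3 must finish in time for job 5 (must start by minute 191); job 6 (must start by minute 136). The tightest is minute 136, so job 3 must start by 136 − 35 = minute 101.

101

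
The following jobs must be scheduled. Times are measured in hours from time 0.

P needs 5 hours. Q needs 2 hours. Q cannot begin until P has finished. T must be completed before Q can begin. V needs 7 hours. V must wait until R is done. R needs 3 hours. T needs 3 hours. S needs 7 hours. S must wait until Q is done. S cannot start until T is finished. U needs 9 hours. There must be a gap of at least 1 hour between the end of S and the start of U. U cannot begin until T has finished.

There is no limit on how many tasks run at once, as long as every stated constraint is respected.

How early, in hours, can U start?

15

T can start immediately at hour 0; it finishes at hour 3.
P has no prerequisites, so it starts at hour 0 and finishes at hour 5.
Q has to wait for P (finishes hour 5); T (finishes hour 3). The latest of these is hour 5, so Q runs hour 5 to 5 + 2 = hour 7.
S needs all of Q (finishes hour 7); T (finishes hour 3). That puts its earliest start at hour 7; it finishes at 7 + 7 = hour 14.
U waits on S (finishes hour 14, plus 1-hour gap → hour 15); T (finishes hour 3). The latest of these is hour 15, which is the earliest U can start.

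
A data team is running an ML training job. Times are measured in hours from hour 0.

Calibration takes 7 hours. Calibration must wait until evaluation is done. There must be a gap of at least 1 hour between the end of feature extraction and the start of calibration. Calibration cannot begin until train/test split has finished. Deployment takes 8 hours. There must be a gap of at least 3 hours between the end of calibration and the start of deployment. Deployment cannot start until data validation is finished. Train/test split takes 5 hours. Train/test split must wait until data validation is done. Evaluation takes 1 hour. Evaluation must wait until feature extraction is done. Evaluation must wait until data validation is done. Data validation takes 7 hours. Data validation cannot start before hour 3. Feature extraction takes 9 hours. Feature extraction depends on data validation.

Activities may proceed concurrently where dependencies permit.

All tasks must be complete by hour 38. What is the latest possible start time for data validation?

3

To finish by hour 38, deployment (duration 8) must start no later than hour 30.
Calibration must finish before deployment (must start by hour 30, minus 3-hour gap → hour 27). With a 7-hour duration, calibration must start by 27 − 7 = hour 20.
Evaluation has to be done before calibration (must start by hour 20). That means finishing by hour 20, i.e. starting by 20 − 1 = hour 19.
For feature extraction: evaluation (must start by hour 19); calibration (must start by hour 20, minus 1-hour gap → hour 19). The most restrictive is hour 19; with a 9-hour duration, feature extraction must start by hour 10.
Train/test split must finish before calibration (must start by hour 20). With a 5-hour duration, train/test split must start by 20 − 5 = hour 15.
For data validation: feature extraction (must start by hour 10); train/test split (must start by hour 15); evaluation (must start by hour 19); deployment (must start by hour 30). The most restrictive is hour 10; with a 7-hour duration, data validation must start by hour 3.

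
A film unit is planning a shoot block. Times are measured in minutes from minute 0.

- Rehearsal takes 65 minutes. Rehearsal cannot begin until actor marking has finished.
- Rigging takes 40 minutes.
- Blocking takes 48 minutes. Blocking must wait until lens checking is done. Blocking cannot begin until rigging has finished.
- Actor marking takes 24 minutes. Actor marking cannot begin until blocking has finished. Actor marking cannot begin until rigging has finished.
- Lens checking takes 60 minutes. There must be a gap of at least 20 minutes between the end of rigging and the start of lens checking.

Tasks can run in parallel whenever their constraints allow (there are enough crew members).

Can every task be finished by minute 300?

Nothing blocks rigging, so it runs from minute 0 to minute 40.
Lens checking waits on rigging (finishes minute 40, plus 20-minute gap → minute 60), so it starts at minute 60 and finishes at 60 + 60 = minute 120.
Blocking has to wait for lens checking (finishes minute 120); rigging (finishes minute 40). The latest of these is minute 120, so blocking runs minute 120 to 120 + 48 = minute 168.
Actor marking needs all of blocking (finishes minute 168); rigging (finishes minute 40). That puts its earliest start at minute 168; it finishes at 168 + 24 = minute 192.
After actor marking (finishes minute 192), rehearsal can start at minute 192 and finishes at minute 257.
Every task is finished by minute 257, which is no later than the deadline of 300, so the schedule is feasible.

Yes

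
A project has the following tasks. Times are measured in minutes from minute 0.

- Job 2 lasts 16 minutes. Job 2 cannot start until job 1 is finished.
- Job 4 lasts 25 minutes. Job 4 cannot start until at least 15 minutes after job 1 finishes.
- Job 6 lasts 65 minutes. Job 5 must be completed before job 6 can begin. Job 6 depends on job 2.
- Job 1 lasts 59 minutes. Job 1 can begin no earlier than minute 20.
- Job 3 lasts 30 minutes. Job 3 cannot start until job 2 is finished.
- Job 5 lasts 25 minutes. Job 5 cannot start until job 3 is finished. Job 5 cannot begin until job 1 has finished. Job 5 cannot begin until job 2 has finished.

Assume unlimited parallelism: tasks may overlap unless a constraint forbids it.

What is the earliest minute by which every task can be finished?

Job 1 cannot begin until its own release at minute 20. It runs from minute 20 to 20 + 59 = minute 79.
Job 4 waits on job 1 (finishes minute 79, plus 15-minute gap → minute 94), so it starts at minute 94 and finishes at 94 + 25 = minute 119.
Job 2 waits on job 1 (finishes minute 79), so it starts at minute 79 and finishes at 79 + 16 = minute 95.
Job 3 cannot begin until job 2 (finishes minute 95). It runs from minute 95 to 95 + 30 = minute 125.
Job 5 cannot start until job 3 (finishes minute 125); job 1 (finishes minute 79); job 2 (finishes minute 95). The controlling bound is minute 125, so job 5 finishes at 125 + 25 = minute 150.
Job 6 cannot start until job 5 (finishes minute 150); job 2 (finishes minute 95). The controlling bound is minute 150, so job 6 finishes at 150 + 65 = minute 215.
All tasks are finished once the last one completes. Finish times: Job 1 at 79, Job 2 at 95, Job 3 at 125, Job 4 at 119, Job 5 at 150, Job 6 at 215. The latest is minute 215.

215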